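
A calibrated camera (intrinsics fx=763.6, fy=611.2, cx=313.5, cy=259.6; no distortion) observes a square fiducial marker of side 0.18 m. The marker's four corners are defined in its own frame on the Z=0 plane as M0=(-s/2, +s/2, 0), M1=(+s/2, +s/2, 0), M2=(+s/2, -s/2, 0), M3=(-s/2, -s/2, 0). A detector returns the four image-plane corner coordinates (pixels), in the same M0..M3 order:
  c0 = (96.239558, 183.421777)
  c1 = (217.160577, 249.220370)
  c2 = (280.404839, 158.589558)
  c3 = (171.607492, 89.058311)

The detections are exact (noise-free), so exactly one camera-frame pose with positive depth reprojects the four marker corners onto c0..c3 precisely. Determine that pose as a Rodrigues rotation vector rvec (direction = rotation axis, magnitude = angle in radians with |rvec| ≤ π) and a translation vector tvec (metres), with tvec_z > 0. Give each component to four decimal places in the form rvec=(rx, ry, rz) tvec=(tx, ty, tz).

Intrinsics K: fx=763.6, fy=611.2, cx=313.5, cy=259.6
Marker side s = 0.18 m; corners in marker frame (Z=0):
  M0 = (-0.0900, +0.0900, 0)
  M1 = (+0.0900, +0.0900, 0)
  M2 = (+0.0900, -0.0900, 0)
  M3 = (-0.0900, -0.0900, 0)
Detected image corners:
  c0 = (96.239558, 183.421777) px
  c1 = (217.160577, 249.220370) px
  c2 = (280.404839, 158.589558) px
  c3 = (171.607492, 89.058311) px
Planar DLT: solve 8×8 A·h = b for H (H[2,2]=1):
  H  [+723.86833 -443.54933 +194.67136]
  H  [+453.27548 +460.22156 +170.14957]
  H  [+0.45314 -0.31298 +1.00000]
B = K⁻¹H; ‖b₁‖=1.042802, ‖b₂‖=1.042802; λ = 2/(‖b₁‖+‖b₂‖) = 0.958955, sign → tz>0 ⇒ λ=+0.958955
r₁ = λ·B[:,0] = (+0.73065,+0.52661,+0.43454); r₂ = λ·B[:,1] = (-0.43380,+0.84955,-0.30013)
r₃ = r₁×r₂ = (-0.52722,+0.03078,+0.84917); SVD([r₁ r₂ r₃]) → R = UVᵀ:
  R  [+0.73065 -0.43380 -0.52722]
  R  [+0.52661 +0.84955 +0.03078]
  R  [+0.43454 -0.30013 +0.84917]
t = (-0.14923, -0.14035, +0.95895) m
tr R = 2.429377; θ = arccos((tr R − 1)/2) = 0.774618 rad = 44.382°
axis k = ((R−Rᵀ)₃₂, (R−Rᵀ)₁₃, (R−Rᵀ)₂₁) / (2 sinθ) = (-0.236555, -0.687520, +0.686556)
rvec = θ·k = (-0.183240, -0.532565, +0.531818)

rvec=(-0.1832, -0.5326, 0.5318) tvec=(-0.1492, -0.1403, 0.9590)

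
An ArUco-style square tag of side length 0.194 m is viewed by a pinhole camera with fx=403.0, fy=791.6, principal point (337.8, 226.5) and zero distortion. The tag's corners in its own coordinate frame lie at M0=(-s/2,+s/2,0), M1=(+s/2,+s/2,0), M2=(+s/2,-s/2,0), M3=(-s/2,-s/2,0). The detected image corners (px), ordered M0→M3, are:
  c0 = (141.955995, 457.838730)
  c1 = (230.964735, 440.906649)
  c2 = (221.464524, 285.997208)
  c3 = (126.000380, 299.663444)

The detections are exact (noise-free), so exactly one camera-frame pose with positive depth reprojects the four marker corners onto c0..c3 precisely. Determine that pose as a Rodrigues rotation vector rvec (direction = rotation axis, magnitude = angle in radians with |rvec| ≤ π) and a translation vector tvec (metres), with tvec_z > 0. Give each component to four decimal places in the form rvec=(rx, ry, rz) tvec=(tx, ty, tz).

rvec=(0.3034, -0.1336, -0.0462) tvec=(-0.3431, 0.1638, 0.8814)

Intrinsics K: fx=403.0, fy=791.6, cx=337.8, cy=226.5
Marker side s = 0.194 m; corners in marker frame (Z=0):
  M0 = (-0.0970, +0.0970, 0)
  M1 = (+0.0970, +0.0970, 0)
  M2 = (+0.0970, -0.0970, 0)
  M3 = (-0.0970, -0.0970, 0)
Detected image corners:
  c0 = (141.955995, 457.838730) px
  c1 = (230.964735, 440.906649) px
  c2 = (221.464524, 285.997208) px
  c3 = (126.000380, 299.663444) px
Planar DLT: solve 8×8 A·h = b for H (H[2,2]=1):
  H  [+500.26954 +126.85059 +180.93740]
  H  [-26.85374 +933.46804 +373.58835]
  H  [+0.14090 +0.34132 +1.00000]
B = K⁻¹H; ‖b₁‖=1.134497, ‖b₂‖=1.134497; λ = 2/(‖b₁‖+‖b₂‖) = 0.881448, sign → tz>0 ⇒ λ=+0.881448
r₁ = λ·B[:,0] = (+0.99010,-0.06544,+0.12419); r₂ = λ·B[:,1] = (+0.02527,+0.95334,+0.30085)
r₃ = r₁×r₂ = (-0.13808,-0.29474,+0.94555); SVD([r₁ r₂ r₃]) → R = UVᵀ:
  R  [+0.99010 +0.02527 -0.13808]
  R  [-0.06544 +0.95334 -0.29474]
  R  [+0.12419 +0.30085 +0.94555]
t = (-0.34309, +0.16378, +0.88145) m
tr R = 2.888982; θ = arccos((tr R − 1)/2) = 0.334754 rad = 19.180°
axis k = ((R−Rᵀ)₃₂, (R−Rᵀ)₁₃, (R−Rᵀ)₂₁) / (2 sinθ) = (+0.906431, -0.399158, -0.138046)
rvec = θ·k = (+0.303431, -0.133620, -0.046211)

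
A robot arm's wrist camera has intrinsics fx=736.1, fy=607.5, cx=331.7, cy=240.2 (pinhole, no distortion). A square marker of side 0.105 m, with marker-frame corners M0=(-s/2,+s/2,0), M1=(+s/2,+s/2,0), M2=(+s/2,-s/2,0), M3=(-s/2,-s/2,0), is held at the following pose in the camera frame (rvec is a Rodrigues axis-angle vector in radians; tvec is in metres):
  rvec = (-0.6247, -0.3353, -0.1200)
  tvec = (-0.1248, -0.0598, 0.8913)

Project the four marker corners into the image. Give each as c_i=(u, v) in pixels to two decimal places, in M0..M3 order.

Intrinsics K: fx=736.1, fy=607.5, cx=331.7, cy=240.2
Marker side s = 0.105 m; corners in marker frame (Z=0):
  M0 = (-0.0525, +0.0525, 0)
  M1 = (+0.0525, +0.0525, 0)
  M2 = (+0.0525, -0.0525, 0)
  M3 = (-0.0525, -0.0525, 0)
rvec = (-0.6247, -0.3353, -0.1200), |rvec| = θ = 0.71908 rad = 41.200°
Rodrigues: sinθ=0.65869, 1−cosθ=0.24759; R = I + sinθ·[k]× + (1−cosθ)·[k]×²:
    [+0.93927 +0.21022 -0.27125]
    [-0.00963 +0.80624 +0.59150]
    [+0.34304 -0.55297 +0.75931]
t = (-0.1248, -0.0598, 0.8913) m
M0: Pc = R·M0+t = (-0.16308, -0.01697, +0.84426); u = 736.1·(-0.16308)/0.84426 + 331.7 = 189.5165, v = 607.5·(-0.01697)/0.84426 + 240.2 = 227.9913
M1: Pc = R·M1+t = (-0.06445, -0.01798, +0.88028); u = 736.1·(-0.06445)/0.88028 + 331.7 = 277.8046, v = 607.5·(-0.01798)/0.88028 + 240.2 = 227.7932
M2: Pc = R·M2+t = (-0.08652, -0.10263, +0.93834); u = 736.1·(-0.08652)/0.93834 + 331.7 = 263.8240, v = 607.5·(-0.10263)/0.93834 + 240.2 = 173.7532
M3: Pc = R·M3+t = (-0.18515, -0.10162, +0.90232); u = 736.1·(-0.18515)/0.90232 + 331.7 = 180.6589, v = 607.5·(-0.10162)/0.90232 + 240.2 = 171.7814

c0=(189.52, 227.99) c1=(277.80, 227.79) c2=(263.82, 173.75) c3=(180.66, 171.78)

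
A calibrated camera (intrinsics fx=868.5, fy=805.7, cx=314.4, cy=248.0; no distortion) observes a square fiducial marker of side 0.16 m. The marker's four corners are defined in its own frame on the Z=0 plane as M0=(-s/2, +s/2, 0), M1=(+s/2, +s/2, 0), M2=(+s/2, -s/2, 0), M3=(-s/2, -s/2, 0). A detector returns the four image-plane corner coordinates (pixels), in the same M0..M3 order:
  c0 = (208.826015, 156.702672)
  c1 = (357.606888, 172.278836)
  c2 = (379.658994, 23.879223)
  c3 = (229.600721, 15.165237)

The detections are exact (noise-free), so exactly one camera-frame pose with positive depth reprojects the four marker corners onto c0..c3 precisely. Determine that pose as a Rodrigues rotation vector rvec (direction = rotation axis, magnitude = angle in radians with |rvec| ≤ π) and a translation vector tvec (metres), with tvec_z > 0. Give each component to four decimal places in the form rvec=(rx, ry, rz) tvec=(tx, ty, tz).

rvec=(-0.0086, 0.2654, 0.1371) tvec=(-0.0226, -0.1711, 0.8831)

Intrinsics K: fx=868.5, fy=805.7, cx=314.4, cy=248.0
Marker side s = 0.16 m; corners in marker frame (Z=0):
  M0 = (-0.0800, +0.0800, 0)
  M1 = (+0.0800, +0.0800, 0)
  M2 = (+0.0800, -0.0800, 0)
  M3 = (-0.0800, -0.0800, 0)
Detected image corners:
  c0 = (208.826015, 156.702672) px
  c1 = (357.606888, 172.278836) px
  c2 = (379.658994, 23.879223) px
  c3 = (229.600721, 15.165237) px
Planar DLT: solve 8×8 A·h = b for H (H[2,2]=1):
  H  [+846.64387 -130.53445 +292.14014]
  H  [+48.62147 +906.54729 +91.92555]
  H  [-0.29676 +0.01090 +1.00000]
B = K⁻¹H; ‖b₁‖=1.132418, ‖b₂‖=1.132418; λ = 2/(‖b₁‖+‖b₂‖) = 0.883066, sign → tz>0 ⇒ λ=+0.883066
r₁ = λ·B[:,0] = (+0.95571,+0.13395,-0.26206); r₂ = λ·B[:,1] = (-0.13621,+0.99063,+0.00963)
r₃ = r₁×r₂ = (+0.26089,+0.02649,+0.96500); SVD([r₁ r₂ r₃]) → R = UVᵀ:
  R  [+0.95571 -0.13621 +0.26089]
  R  [+0.13395 +0.99063 +0.02649]
  R  [-0.26206 +0.00963 +0.96500]
t = (-0.02263, -0.17106, +0.88307) m
tr R = 2.911347; θ = arccos((tr R − 1)/2) = 0.298858 rad = 17.123°
axis k = ((R−Rᵀ)₃₂, (R−Rᵀ)₁₃, (R−Rᵀ)₂₁) / (2 sinθ) = (-0.028641, +0.888082, +0.458791)
rvec = θ·k = (-0.008560, +0.265410, +0.137113)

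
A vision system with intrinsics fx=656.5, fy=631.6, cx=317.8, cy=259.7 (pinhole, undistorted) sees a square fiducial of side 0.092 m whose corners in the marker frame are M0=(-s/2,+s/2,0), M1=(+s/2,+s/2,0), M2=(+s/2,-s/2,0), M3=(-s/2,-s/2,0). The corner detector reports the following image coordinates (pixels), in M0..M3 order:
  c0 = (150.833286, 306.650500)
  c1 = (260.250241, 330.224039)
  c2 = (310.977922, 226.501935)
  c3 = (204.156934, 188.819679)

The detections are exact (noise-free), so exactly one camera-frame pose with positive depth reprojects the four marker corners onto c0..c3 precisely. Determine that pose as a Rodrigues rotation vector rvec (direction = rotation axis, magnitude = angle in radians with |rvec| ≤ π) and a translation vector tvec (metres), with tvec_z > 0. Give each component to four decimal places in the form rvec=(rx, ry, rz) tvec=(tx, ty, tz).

rvec=(0.3044, -0.6065, 0.3729) tvec=(-0.0595, 0.0038, 0.4680)

Intrinsics K: fx=656.5, fy=631.6, cx=317.8, cy=259.7
Marker side s = 0.092 m; corners in marker frame (Z=0):
  M0 = (-0.0460, +0.0460, 0)
  M1 = (+0.0460, +0.0460, 0)
  M2 = (+0.0460, -0.0460, 0)
  M3 = (-0.0460, -0.0460, 0)
Detected image corners:
  c0 = (150.833286, 306.650500) px
  c1 = (260.250241, 330.224039) px
  c2 = (310.977922, 226.501935) px
  c3 = (204.156934, 188.819679) px
Planar DLT: solve 8×8 A·h = b for H (H[2,2]=1):
  H  [+1473.10233 -481.86082 +234.32342]
  H  [+669.80089 +1293.62109 +264.86568]
  H  [+1.28550 +0.35759 +1.00000]
B = K⁻¹H; ‖b₁‖=2.136582, ‖b₂‖=2.136582; λ = 2/(‖b₁‖+‖b₂‖) = 0.468037, sign → tz>0 ⇒ λ=+0.468037
r₁ = λ·B[:,0] = (+0.75896,+0.24895,+0.60166); r₂ = λ·B[:,1] = (-0.42455,+0.88980,+0.16736)
r₃ = r₁×r₂ = (-0.49369,-0.38246,+0.78102); SVD([r₁ r₂ r₃]) → R = UVᵀ:
  R  [+0.75896 -0.42455 -0.49369]
  R  [+0.24895 +0.88980 -0.38246]
  R  [+0.60166 +0.16736 +0.78102]
t = (-0.05951, +0.00383, +0.46804) m
tr R = 2.429782; θ = arccos((tr R − 1)/2) = 0.774328 rad = 44.366°
axis k = ((R−Rᵀ)₃₂, (R−Rᵀ)₁₃, (R−Rᵀ)₂₁) / (2 sinθ) = (+0.393161, -0.783253, +0.481601)
rvec = θ·k = (+0.304436, -0.606495, +0.372917)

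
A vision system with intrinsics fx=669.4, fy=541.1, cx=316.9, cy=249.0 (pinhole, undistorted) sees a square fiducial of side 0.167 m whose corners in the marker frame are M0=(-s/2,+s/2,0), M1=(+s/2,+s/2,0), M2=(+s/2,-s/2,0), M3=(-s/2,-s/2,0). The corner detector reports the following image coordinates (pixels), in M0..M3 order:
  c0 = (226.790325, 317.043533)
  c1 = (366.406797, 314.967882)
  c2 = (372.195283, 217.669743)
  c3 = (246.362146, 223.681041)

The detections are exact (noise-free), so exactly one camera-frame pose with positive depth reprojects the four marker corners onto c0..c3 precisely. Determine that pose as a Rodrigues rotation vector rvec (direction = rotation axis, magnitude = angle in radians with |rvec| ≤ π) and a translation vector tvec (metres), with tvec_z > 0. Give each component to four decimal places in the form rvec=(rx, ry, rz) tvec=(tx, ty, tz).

Intrinsics K: fx=669.4, fy=541.1, cx=316.9, cy=249.0
Marker side s = 0.167 m; corners in marker frame (Z=0):
  M0 = (-0.0835, +0.0835, 0)
  M1 = (+0.0835, +0.0835, 0)
  M2 = (+0.0835, -0.0835, 0)
  M3 = (-0.0835, -0.0835, 0)
Detected image corners:
  c0 = (226.790325, 317.043533) px
  c1 = (366.406797, 314.967882) px
  c2 = (372.195283, 217.669743) px
  c3 = (246.362146, 223.681041) px
Planar DLT: solve 8×8 A·h = b for H (H[2,2]=1):
  H  [+709.30864 -273.20843 +301.75955]
  H  [-98.56342 +396.65996 +265.80748]
  H  [-0.27470 -0.64809 +1.00000]
B = K⁻¹H; ‖b₁‖=1.222239, ‖b₂‖=1.222239; λ = 2/(‖b₁‖+‖b₂‖) = 0.818170, sign → tz>0 ⇒ λ=+0.818170
r₁ = λ·B[:,0] = (+0.97335,-0.04561,-0.22475); r₂ = λ·B[:,1] = (-0.08290,+0.84378,-0.53025)
r₃ = r₁×r₂ = (+0.21382,+0.53475,+0.81751); SVD([r₁ r₂ r₃]) → R = UVᵀ:
  R  [+0.97335 -0.08290 +0.21382]
  R  [-0.04561 +0.84378 +0.53475]
  R  [-0.22475 -0.53025 +0.81751]
t = (-0.01851, +0.02541, +0.81817) m
tr R = 2.634634; θ = arccos((tr R − 1)/2) = 0.614057 rad = 35.183°
axis k = ((R−Rᵀ)₃₂, (R−Rᵀ)₁₃, (R−Rᵀ)₂₁) / (2 sinθ) = (-0.924180, +0.380584, +0.032362)
rvec = θ·k = (-0.567499, +0.233700, +0.019872)

rvec=(-0.5675, 0.2337, 0.0199) tvec=(-0.0185, 0.0254, 0.8182)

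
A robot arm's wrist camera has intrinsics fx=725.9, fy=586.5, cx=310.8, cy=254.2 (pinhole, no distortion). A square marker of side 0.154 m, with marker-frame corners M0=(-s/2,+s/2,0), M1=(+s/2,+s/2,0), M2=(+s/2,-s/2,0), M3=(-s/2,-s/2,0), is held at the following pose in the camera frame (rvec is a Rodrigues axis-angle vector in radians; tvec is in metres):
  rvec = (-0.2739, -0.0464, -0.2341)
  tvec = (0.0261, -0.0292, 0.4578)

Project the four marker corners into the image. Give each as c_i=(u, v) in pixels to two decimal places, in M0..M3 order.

c0=(259.31, 335.73) c1=(505.64, 288.20) c2=(435.02, 110.71) c3=(208.01, 149.71)

Intrinsics K: fx=725.9, fy=586.5, cx=310.8, cy=254.2
Marker side s = 0.154 m; corners in marker frame (Z=0):
  M0 = (-0.0770, +0.0770, 0)
  M1 = (+0.0770, +0.0770, 0)
  M2 = (+0.0770, -0.0770, 0)
  M3 = (-0.0770, -0.0770, 0)
rvec = (-0.2739, -0.0464, -0.2341), |rvec| = θ = 0.36329 rad = 20.815°
Rodrigues: sinθ=0.35535, 1−cosθ=0.06527; R = I + sinθ·[k]× + (1−cosθ)·[k]×²:
    [+0.97183 +0.23527 -0.01368]
    [-0.22270 +0.93580 +0.27329]
    [+0.07710 -0.26254 +0.96184]
t = (0.0261, -0.0292, 0.4578) m
M0: Pc = R·M0+t = (-0.03062, +0.06000, +0.43165); u = 725.9·(-0.03062)/0.43165 + 310.8 = 259.3141, v = 586.5·(+0.06000)/0.43165 + 254.2 = 335.7307
M1: Pc = R·M1+t = (+0.11905, +0.02571, +0.44352); u = 725.9·(+0.11905)/0.44352 + 310.8 = 505.6415, v = 586.5·(+0.02571)/0.44352 + 254.2 = 288.1964
M2: Pc = R·M2+t = (+0.08282, -0.11840, +0.48395); u = 725.9·(+0.08282)/0.48395 + 310.8 = 435.0184, v = 586.5·(-0.11840)/0.48395 + 254.2 = 110.7061
M3: Pc = R·M3+t = (-0.06685, -0.08411, +0.47208); u = 725.9·(-0.06685)/0.47208 + 310.8 = 208.0118, v = 586.5·(-0.08411)/0.47208 + 254.2 = 149.7055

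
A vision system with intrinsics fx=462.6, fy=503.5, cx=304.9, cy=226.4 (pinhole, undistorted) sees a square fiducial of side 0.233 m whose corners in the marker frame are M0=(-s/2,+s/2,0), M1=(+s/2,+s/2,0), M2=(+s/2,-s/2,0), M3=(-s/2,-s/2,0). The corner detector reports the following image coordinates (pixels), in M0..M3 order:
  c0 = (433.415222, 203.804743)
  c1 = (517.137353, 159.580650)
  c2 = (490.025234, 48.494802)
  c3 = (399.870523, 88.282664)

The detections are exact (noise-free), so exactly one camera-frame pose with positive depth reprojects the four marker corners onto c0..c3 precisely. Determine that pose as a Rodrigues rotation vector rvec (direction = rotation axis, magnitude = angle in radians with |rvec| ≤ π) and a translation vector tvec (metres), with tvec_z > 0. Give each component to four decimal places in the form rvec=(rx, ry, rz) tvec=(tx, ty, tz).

Intrinsics K: fx=462.6, fy=503.5, cx=304.9, cy=226.4
Marker side s = 0.233 m; corners in marker frame (Z=0):
  M0 = (-0.1165, +0.1165, 0)
  M1 = (+0.1165, +0.1165, 0)
  M2 = (+0.1165, -0.1165, 0)
  M3 = (-0.1165, -0.1165, 0)
Detected image corners:
  c0 = (433.415222, 203.804743) px
  c1 = (517.137353, 159.580650) px
  c2 = (490.025234, 48.494802) px
  c3 = (399.870523, 88.282664) px
Planar DLT: solve 8×8 A·h = b for H (H[2,2]=1):
  H  [+489.18561 +235.25248 +461.79859]
  H  [-148.89680 +514.67182 +125.93480]
  H  [+0.25304 +0.22928 +1.00000]
B = K⁻¹H; ‖b₁‖=1.012449, ‖b₂‖=1.012449; λ = 2/(‖b₁‖+‖b₂‖) = 0.987704, sign → tz>0 ⇒ λ=+0.987704
r₁ = λ·B[:,0] = (+0.87974,-0.40447,+0.24993); r₂ = λ·B[:,1] = (+0.35303,+0.90779,+0.22646)
r₃ = r₁×r₂ = (-0.31848,-0.11099,+0.94141); SVD([r₁ r₂ r₃]) → R = UVᵀ:
  R  [+0.87974 +0.35303 -0.31848]
  R  [-0.40447 +0.90779 -0.11099]
  R  [+0.24993 +0.22646 +0.94141]
t = (+0.33500, -0.19708, +0.98770) m
tr R = 2.728937; θ = arccos((tr R − 1)/2) = 0.526704 rad = 30.178°
axis k = ((R−Rᵀ)₃₂, (R−Rᵀ)₁₃, (R−Rᵀ)₂₁) / (2 sinθ) = (+0.335650, -0.565376, -0.753452)
rvec = θ·k = (+0.176788, -0.297786, -0.396846)

rvec=(0.1768, -0.2978, -0.3968) tvec=(0.3350, -0.1971, 0.9877)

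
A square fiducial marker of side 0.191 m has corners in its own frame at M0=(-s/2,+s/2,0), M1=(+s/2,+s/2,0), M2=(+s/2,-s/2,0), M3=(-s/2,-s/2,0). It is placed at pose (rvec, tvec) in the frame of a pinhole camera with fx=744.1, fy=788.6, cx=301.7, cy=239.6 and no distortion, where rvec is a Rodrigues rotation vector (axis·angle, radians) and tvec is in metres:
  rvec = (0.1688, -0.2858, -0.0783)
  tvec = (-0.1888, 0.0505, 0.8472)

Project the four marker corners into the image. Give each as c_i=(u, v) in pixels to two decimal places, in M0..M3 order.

c0=(57.41, 384.51) c1=(224.47, 358.97) c2=(212.64, 190.82) c3=(37.81, 206.51)

Intrinsics K: fx=744.1, fy=788.6, cx=301.7, cy=239.6
Marker side s = 0.191 m; corners in marker frame (Z=0):
  M0 = (-0.0955, +0.0955, 0)
  M1 = (+0.0955, +0.0955, 0)
  M2 = (+0.0955, -0.0955, 0)
  M3 = (-0.0955, -0.0955, 0)
rvec = (0.1688, -0.2858, -0.0783), |rvec| = θ = 0.34104 rad = 19.540°
Rodrigues: sinθ=0.33446, 1−cosθ=0.05759; R = I + sinθ·[k]× + (1−cosθ)·[k]×²:
    [+0.95652 +0.05290 -0.28684]
    [-0.10068 +0.98285 -0.15447]
    [+0.27375 +0.17663 +0.94544]
t = (-0.1888, 0.0505, 0.8472) m
M0: Pc = R·M0+t = (-0.27510, +0.15398, +0.83793); u = 744.1·(-0.27510)/0.83793 + 301.7 = 57.4080, v = 788.6·(+0.15398)/0.83793 + 239.6 = 384.5136
M1: Pc = R·M1+t = (-0.09240, +0.13475, +0.89021); u = 744.1·(-0.09240)/0.89021 + 301.7 = 224.4653, v = 788.6·(+0.13475)/0.89021 + 239.6 = 358.9673
M2: Pc = R·M2+t = (-0.10250, -0.05298, +0.85647); u = 744.1·(-0.10250)/0.85647 + 301.7 = 212.6445, v = 788.6·(-0.05298)/0.85647 + 239.6 = 190.8209
M3: Pc = R·M3+t = (-0.28520, -0.03375, +0.80419); u = 744.1·(-0.28520)/0.80419 + 301.7 = 37.8106, v = 788.6·(-0.03375)/0.80419 + 239.6 = 206.5065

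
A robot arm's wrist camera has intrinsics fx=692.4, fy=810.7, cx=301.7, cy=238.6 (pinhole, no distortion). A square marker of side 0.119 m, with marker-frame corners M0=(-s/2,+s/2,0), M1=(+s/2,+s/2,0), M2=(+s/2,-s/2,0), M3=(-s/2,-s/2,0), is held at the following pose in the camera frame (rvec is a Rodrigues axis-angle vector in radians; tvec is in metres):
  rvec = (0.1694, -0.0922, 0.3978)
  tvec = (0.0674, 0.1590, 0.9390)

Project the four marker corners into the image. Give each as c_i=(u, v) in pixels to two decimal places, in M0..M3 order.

Intrinsics K: fx=692.4, fy=810.7, cx=301.7, cy=238.6
Marker side s = 0.119 m; corners in marker frame (Z=0):
  M0 = (-0.0595, +0.0595, 0)
  M1 = (+0.0595, +0.0595, 0)
  M2 = (+0.0595, -0.0595, 0)
  M3 = (-0.0595, -0.0595, 0)
rvec = (0.1694, -0.0922, 0.3978), |rvec| = θ = 0.44209 rad = 25.330°
Rodrigues: sinθ=0.42783, 1−cosθ=0.09614; R = I + sinθ·[k]× + (1−cosθ)·[k]×²:
    [+0.91798 -0.39265 -0.05608]
    [+0.37729 +0.90804 -0.18198]
    [+0.12237 +0.14589 +0.98170]
t = (0.0674, 0.1590, 0.9390) m
M0: Pc = R·M0+t = (-0.01058, +0.19058, +0.94040); u = 692.4·(-0.01058)/0.94040 + 301.7 = 293.9084, v = 810.7·(+0.19058)/0.94040 + 238.6 = 402.8953
M1: Pc = R·M1+t = (+0.09866, +0.23548, +0.95496); u = 692.4·(+0.09866)/0.95496 + 301.7 = 373.2316, v = 810.7·(+0.23548)/0.95496 + 238.6 = 438.5045
M2: Pc = R·M2+t = (+0.14538, +0.12742, +0.93760); u = 692.4·(+0.14538)/0.93760 + 301.7 = 409.0621, v = 810.7·(+0.12742)/0.93760 + 238.6 = 348.7742
M3: Pc = R·M3+t = (+0.03614, +0.08252, +0.92304); u = 692.4·(+0.03614)/0.92304 + 301.7 = 328.8121, v = 810.7·(+0.08252)/0.92304 + 238.6 = 311.0796

c0=(293.91, 402.90) c1=(373.23, 438.50) c2=(409.06, 348.77) c3=(328.81, 311.08)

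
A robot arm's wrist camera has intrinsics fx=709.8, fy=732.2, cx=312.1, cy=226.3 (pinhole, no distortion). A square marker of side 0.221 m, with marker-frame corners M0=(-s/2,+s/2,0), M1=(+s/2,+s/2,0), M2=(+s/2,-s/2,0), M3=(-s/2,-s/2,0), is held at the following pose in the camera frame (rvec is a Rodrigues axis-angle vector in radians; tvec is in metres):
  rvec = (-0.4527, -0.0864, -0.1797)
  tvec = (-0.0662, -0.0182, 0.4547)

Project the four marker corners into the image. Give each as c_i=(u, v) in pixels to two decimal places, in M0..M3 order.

c0=(35.77, 405.46) c1=(418.84, 335.01) c2=(340.98, 37.65) c3=(27.60, 77.97)

Intrinsics K: fx=709.8, fy=732.2, cx=312.1, cy=226.3
Marker side s = 0.221 m; corners in marker frame (Z=0):
  M0 = (-0.1105, +0.1105, 0)
  M1 = (+0.1105, +0.1105, 0)
  M2 = (+0.1105, -0.1105, 0)
  M3 = (-0.1105, -0.1105, 0)
rvec = (-0.4527, -0.0864, -0.1797), |rvec| = θ = 0.49467 rad = 28.342°
Rodrigues: sinθ=0.47474, 1−cosθ=0.11987; R = I + sinθ·[k]× + (1−cosθ)·[k]×²:
    [+0.98052 +0.19162 -0.04307]
    [-0.15330 +0.88378 +0.44207]
    [+0.12277 -0.42686 +0.89595]
t = (-0.0662, -0.0182, 0.4547) m
M0: Pc = R·M0+t = (-0.15337, +0.09640, +0.39397); u = 709.8·(-0.15337)/0.39397 + 312.1 = 35.7701, v = 732.2·(+0.09640)/0.39397 + 226.3 = 405.4587
M1: Pc = R·M1+t = (+0.06332, +0.06252, +0.42110); u = 709.8·(+0.06332)/0.42110 + 312.1 = 418.8351, v = 732.2·(+0.06252)/0.42110 + 226.3 = 335.0064
M2: Pc = R·M2+t = (+0.02097, -0.13280, +0.51543); u = 709.8·(+0.02097)/0.51543 + 312.1 = 340.9827, v = 732.2·(-0.13280)/0.51543 + 226.3 = 37.6540
M3: Pc = R·M3+t = (-0.19572, -0.09892, +0.48830); u = 709.8·(-0.19572)/0.48830 + 312.1 = 27.5964, v = 732.2·(-0.09892)/0.48830 + 226.3 = 77.9732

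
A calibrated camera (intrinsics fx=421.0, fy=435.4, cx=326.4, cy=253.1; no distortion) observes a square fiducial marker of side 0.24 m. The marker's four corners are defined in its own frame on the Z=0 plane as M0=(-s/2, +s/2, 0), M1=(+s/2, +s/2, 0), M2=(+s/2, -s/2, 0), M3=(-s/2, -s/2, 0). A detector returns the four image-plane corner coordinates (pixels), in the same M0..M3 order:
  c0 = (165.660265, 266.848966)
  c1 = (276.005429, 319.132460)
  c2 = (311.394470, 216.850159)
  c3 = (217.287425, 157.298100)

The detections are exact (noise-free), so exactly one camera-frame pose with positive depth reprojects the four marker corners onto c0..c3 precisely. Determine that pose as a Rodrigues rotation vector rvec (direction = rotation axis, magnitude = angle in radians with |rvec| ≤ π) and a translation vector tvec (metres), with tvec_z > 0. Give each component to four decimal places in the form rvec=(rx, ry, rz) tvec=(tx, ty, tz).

rvec=(-0.2985, -0.5529, 0.4053) tvec=(-0.1620, -0.0278, 0.8579)

Intrinsics K: fx=421.0, fy=435.4, cx=326.4, cy=253.1
Marker side s = 0.24 m; corners in marker frame (Z=0):
  M0 = (-0.1200, +0.1200, 0)
  M1 = (+0.1200, +0.1200, 0)
  M2 = (+0.1200, -0.1200, 0)
  M3 = (-0.1200, -0.1200, 0)
Detected image corners:
  c0 = (165.660265, 266.848966) px
  c1 = (276.005429, 319.132460) px
  c2 = (311.394470, 216.850159) px
  c3 = (217.287425, 157.298100) px
Planar DLT: solve 8×8 A·h = b for H (H[2,2]=1):
  H  [+550.00328 -286.17170 +246.92030]
  H  [+358.31861 +334.50905 +238.97010]
  H  [+0.51879 -0.44105 +1.00000]
B = K⁻¹H; ‖b₁‖=1.165580, ‖b₂‖=1.165580; λ = 2/(‖b₁‖+‖b₂‖) = 0.857942, sign → tz>0 ⇒ λ=+0.857942
r₁ = λ·B[:,0] = (+0.77576,+0.44732,+0.44509); r₂ = λ·B[:,1] = (-0.28981,+0.87910,-0.37840)
r₃ = r₁×r₂ = (-0.56055,+0.16455,+0.81161); SVD([r₁ r₂ r₃]) → R = UVᵀ:
  R  [+0.77576 -0.28981 -0.56055]
  R  [+0.44732 +0.87910 +0.16455]
  R  [+0.44509 -0.37840 +0.81161]
t = (-0.16197, -0.02784, +0.85794) m
tr R = 2.466468; θ = arccos((tr R − 1)/2) = 0.747730 rad = 42.842°
axis k = ((R−Rᵀ)₃₂, (R−Rᵀ)₁₃, (R−Rᵀ)₂₁) / (2 sinθ) = (-0.399244, -0.739467, +0.542026)
rvec = θ·k = (-0.298527, -0.552922, +0.405290)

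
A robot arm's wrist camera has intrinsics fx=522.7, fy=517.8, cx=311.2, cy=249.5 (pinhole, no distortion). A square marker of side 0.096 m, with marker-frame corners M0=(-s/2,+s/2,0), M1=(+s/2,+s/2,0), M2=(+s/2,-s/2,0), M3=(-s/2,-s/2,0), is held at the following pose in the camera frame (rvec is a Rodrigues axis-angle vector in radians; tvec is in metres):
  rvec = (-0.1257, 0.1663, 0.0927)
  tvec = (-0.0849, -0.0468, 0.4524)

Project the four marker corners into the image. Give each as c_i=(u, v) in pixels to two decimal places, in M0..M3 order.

Intrinsics K: fx=522.7, fy=517.8, cx=311.2, cy=249.5
Marker side s = 0.096 m; corners in marker frame (Z=0):
  M0 = (-0.0480, +0.0480, 0)
  M1 = (+0.0480, +0.0480, 0)
  M2 = (+0.0480, -0.0480, 0)
  M3 = (-0.0480, -0.0480, 0)
rvec = (-0.1257, 0.1663, 0.0927), |rvec| = θ = 0.22814 rad = 13.072°
Rodrigues: sinθ=0.22617, 1−cosθ=0.02591; R = I + sinθ·[k]× + (1−cosθ)·[k]×²:
    [+0.98195 -0.10230 +0.15906]
    [+0.08149 +0.98786 +0.13229]
    [-0.17066 -0.11694 +0.97837]
t = (-0.0849, -0.0468, 0.4524) m
M0: Pc = R·M0+t = (-0.13694, -0.00329, +0.45498); u = 522.7·(-0.13694)/0.45498 + 311.2 = 153.8721, v = 517.8·(-0.00329)/0.45498 + 249.5 = 245.7506
M1: Pc = R·M1+t = (-0.04268, +0.00453, +0.43860); u = 522.7·(-0.04268)/0.43860 + 311.2 = 260.3395, v = 517.8·(+0.00453)/0.43860 + 249.5 = 254.8465
M2: Pc = R·M2+t = (-0.03286, -0.09031, +0.44982); u = 522.7·(-0.03286)/0.44982 + 311.2 = 273.0212, v = 517.8·(-0.09031)/0.44982 + 249.5 = 145.5472
M3: Pc = R·M3+t = (-0.12712, -0.09813, +0.46620); u = 522.7·(-0.12712)/0.46620 + 311.2 = 168.6719, v = 517.8·(-0.09813)/0.46620 + 249.5 = 140.5114

c0=(153.87, 245.75) c1=(260.34, 254.85) c2=(273.02, 145.55) c3=(168.67, 140.51)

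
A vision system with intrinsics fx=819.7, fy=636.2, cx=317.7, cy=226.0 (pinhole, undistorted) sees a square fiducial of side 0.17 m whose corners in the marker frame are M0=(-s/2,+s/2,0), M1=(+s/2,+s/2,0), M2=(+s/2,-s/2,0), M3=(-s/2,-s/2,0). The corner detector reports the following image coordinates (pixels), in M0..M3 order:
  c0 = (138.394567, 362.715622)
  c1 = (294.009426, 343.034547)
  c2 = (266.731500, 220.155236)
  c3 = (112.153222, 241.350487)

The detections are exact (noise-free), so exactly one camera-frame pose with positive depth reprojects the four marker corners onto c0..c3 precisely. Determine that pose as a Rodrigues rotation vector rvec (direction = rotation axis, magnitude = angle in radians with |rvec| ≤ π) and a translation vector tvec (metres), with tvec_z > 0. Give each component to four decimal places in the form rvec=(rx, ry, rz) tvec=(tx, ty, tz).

rvec=(-0.0168, 0.0694, -0.1727) tvec=(-0.1231, 0.0904, 0.8744)

Intrinsics K: fx=819.7, fy=636.2, cx=317.7, cy=226.0
Marker side s = 0.17 m; corners in marker frame (Z=0):
  M0 = (-0.0850, +0.0850, 0)
  M1 = (+0.0850, +0.0850, 0)
  M2 = (+0.0850, -0.0850, 0)
  M3 = (-0.0850, -0.0850, 0)
Detected image corners:
  c0 = (138.394567, 362.715622) px
  c1 = (294.009426, 343.034547) px
  c2 = (266.731500, 220.155236) px
  c3 = (112.153222, 241.350487) px
Planar DLT: solve 8×8 A·h = b for H (H[2,2]=1):
  H  [+896.65142 +152.12018 +202.28322]
  H  [-142.78644 +710.75529 +291.74626]
  H  [-0.07728 -0.02598 +1.00000]
B = K⁻¹H; ‖b₁‖=1.143578, ‖b₂‖=1.143578; λ = 2/(‖b₁‖+‖b₂‖) = 0.874449, sign → tz>0 ⇒ λ=+0.874449
r₁ = λ·B[:,0] = (+0.98273,-0.17225,-0.06758); r₂ = λ·B[:,1] = (+0.17109,+0.98499,-0.02272)
r₃ = r₁×r₂ = (+0.07048,+0.01076,+0.99746); SVD([r₁ r₂ r₃]) → R = UVᵀ:
  R  [+0.98273 +0.17109 +0.07048]
  R  [-0.17225 +0.98499 +0.01076]
  R  [-0.06758 -0.02272 +0.99746]
t = (-0.12313, +0.09037, +0.87445) m
tr R = 2.965182; θ = arccos((tr R − 1)/2) = 0.186869 rad = 10.707°
axis k = ((R−Rᵀ)₃₂, (R−Rᵀ)₁₃, (R−Rᵀ)₂₁) / (2 sinθ) = (-0.090113, +0.371558, -0.924026)
rvec = θ·k = (-0.016839, +0.069433, -0.172672)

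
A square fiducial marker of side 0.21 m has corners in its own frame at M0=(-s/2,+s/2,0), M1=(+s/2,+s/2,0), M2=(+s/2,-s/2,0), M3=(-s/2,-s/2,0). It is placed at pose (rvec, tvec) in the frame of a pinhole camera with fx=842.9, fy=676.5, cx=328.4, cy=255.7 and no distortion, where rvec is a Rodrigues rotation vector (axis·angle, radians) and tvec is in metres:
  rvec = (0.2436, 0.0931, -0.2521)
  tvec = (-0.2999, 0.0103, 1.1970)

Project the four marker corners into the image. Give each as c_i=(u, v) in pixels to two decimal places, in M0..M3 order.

Intrinsics K: fx=842.9, fy=676.5, cx=328.4, cy=255.7
Marker side s = 0.21 m; corners in marker frame (Z=0):
  M0 = (-0.1050, +0.1050, 0)
  M1 = (+0.1050, +0.1050, 0)
  M2 = (+0.1050, -0.1050, 0)
  M3 = (-0.1050, -0.1050, 0)
rvec = (0.2436, 0.0931, -0.2521), |rvec| = θ = 0.36272 rad = 20.782°
Rodrigues: sinθ=0.35481, 1−cosθ=0.06506; R = I + sinθ·[k]× + (1−cosθ)·[k]×²:
    [+0.96428 +0.25782 +0.06070]
    [-0.23539 +0.93922 -0.24990]
    [-0.12144 +0.22669 +0.96637]
t = (-0.2999, 0.0103, 1.1970) m
M0: Pc = R·M0+t = (-0.37408, +0.13363, +1.23355); u = 842.9·(-0.37408)/1.23355 + 328.4 = 72.7885, v = 676.5·(+0.13363)/1.23355 + 255.7 = 328.9873
M1: Pc = R·M1+t = (-0.17158, +0.08420, +1.20805); u = 842.9·(-0.17158)/1.20805 + 328.4 = 208.6834, v = 676.5·(+0.08420)/1.20805 + 255.7 = 302.8526
M2: Pc = R·M2+t = (-0.22572, -0.11303, +1.16045); u = 842.9·(-0.22572)/1.16045 + 328.4 = 164.4451, v = 676.5·(-0.11303)/1.16045 + 255.7 = 189.8047
M3: Pc = R·M3+t = (-0.42822, -0.06360, +1.18595); u = 842.9·(-0.42822)/1.18595 + 328.4 = 24.0466, v = 676.5·(-0.06360)/1.18595 + 255.7 = 219.4195

c0=(72.79, 328.99) c1=(208.68, 302.85) c2=(164.45, 189.80) c3=(24.05, 219.42)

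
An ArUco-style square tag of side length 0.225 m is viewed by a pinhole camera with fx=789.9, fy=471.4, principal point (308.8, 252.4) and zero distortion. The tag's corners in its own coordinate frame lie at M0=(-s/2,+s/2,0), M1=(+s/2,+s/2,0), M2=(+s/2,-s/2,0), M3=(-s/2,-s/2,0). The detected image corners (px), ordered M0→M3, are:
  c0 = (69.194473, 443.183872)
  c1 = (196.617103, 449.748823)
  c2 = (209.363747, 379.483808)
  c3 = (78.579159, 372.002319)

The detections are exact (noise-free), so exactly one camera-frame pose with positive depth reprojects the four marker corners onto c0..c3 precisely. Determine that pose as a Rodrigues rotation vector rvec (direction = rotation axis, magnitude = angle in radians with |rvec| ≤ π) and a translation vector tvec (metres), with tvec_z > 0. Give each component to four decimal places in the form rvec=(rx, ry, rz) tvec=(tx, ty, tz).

rvec=(0.1701, -0.0537, 0.1183) tvec=(-0.2981, 0.4674, 1.3841)

Intrinsics K: fx=789.9, fy=471.4, cx=308.8, cy=252.4
Marker side s = 0.225 m; corners in marker frame (Z=0):
  M0 = (-0.1125, +0.1125, 0)
  M1 = (+0.1125, +0.1125, 0)
  M2 = (+0.1125, -0.1125, 0)
  M3 = (-0.1125, -0.1125, 0)
Detected image corners:
  c0 = (69.194473, 443.183872) px
  c1 = (196.617103, 449.748823) px
  c2 = (209.363747, 379.483808) px
  c3 = (78.579159, 372.002319) px
Planar DLT: solve 8×8 A·h = b for H (H[2,2]=1):
  H  [+580.02202 -32.65427 +138.69613]
  H  [+49.98068 +363.50601 +411.59878]
  H  [+0.04572 +0.11966 +1.00000]
B = K⁻¹H; ‖b₁‖=0.722500, ‖b₂‖=0.722500; λ = 2/(‖b₁‖+‖b₂‖) = 1.384082, sign → tz>0 ⇒ λ=+1.384082
r₁ = λ·B[:,0] = (+0.99159,+0.11287,+0.06327); r₂ = λ·B[:,1] = (-0.12196,+0.97862,+0.16561)
r₃ = r₁×r₂ = (-0.04323,-0.17194,+0.98416); SVD([r₁ r₂ r₃]) → R = UVᵀ:
  R  [+0.99159 -0.12196 -0.04323]
  R  [+0.11287 +0.97862 -0.17194]
  R  [+0.06327 +0.16561 +0.98416]
t = (-0.29806, +0.46743, +1.38408) m
tr R = 2.954372; θ = arccos((tr R − 1)/2) = 0.214014 rad = 12.262°
axis k = ((R−Rᵀ)₃₂, (R−Rᵀ)₁₃, (R−Rᵀ)₂₁) / (2 sinθ) = (+0.794667, -0.250730, +0.552846)
rvec = θ·k = (+0.170070, -0.053660, +0.118317)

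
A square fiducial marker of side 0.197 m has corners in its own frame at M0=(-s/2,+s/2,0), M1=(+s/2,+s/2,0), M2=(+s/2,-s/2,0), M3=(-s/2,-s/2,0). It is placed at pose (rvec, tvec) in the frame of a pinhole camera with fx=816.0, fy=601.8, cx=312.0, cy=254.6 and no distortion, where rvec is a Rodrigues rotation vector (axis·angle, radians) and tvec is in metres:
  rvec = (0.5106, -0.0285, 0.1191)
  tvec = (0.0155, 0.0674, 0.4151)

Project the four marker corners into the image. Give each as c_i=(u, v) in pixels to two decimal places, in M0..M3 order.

Intrinsics K: fx=816.0, fy=601.8, cx=312.0, cy=254.6
Marker side s = 0.197 m; corners in marker frame (Z=0):
  M0 = (-0.0985, +0.0985, 0)
  M1 = (+0.0985, +0.0985, 0)
  M2 = (+0.0985, -0.0985, 0)
  M3 = (-0.0985, -0.0985, 0)
rvec = (0.5106, -0.0285, 0.1191), |rvec| = θ = 0.52508 rad = 30.085°
Rodrigues: sinθ=0.50128, 1−cosθ=0.13472; R = I + sinθ·[k]× + (1−cosθ)·[k]×²:
    [+0.99267 -0.12081 +0.00251]
    [+0.10659 +0.86568 -0.48912]
    [+0.05692 +0.48580 +0.87221]
t = (0.0155, 0.0674, 0.4151) m
M0: Pc = R·M0+t = (-0.09418, +0.14217, +0.45734); u = 816.0·(-0.09418)/0.45734 + 312.0 = 143.9659, v = 601.8·(+0.14217)/0.45734 + 254.6 = 441.6758
M1: Pc = R·M1+t = (+0.10138, +0.16317, +0.46856); u = 816.0·(+0.10138)/0.46856 + 312.0 = 488.5514, v = 601.8·(+0.16317)/0.46856 + 254.6 = 464.1684
M2: Pc = R·M2+t = (+0.12518, -0.00737, +0.37286); u = 816.0·(+0.12518)/0.37286 + 312.0 = 585.9545, v = 601.8·(-0.00737)/0.37286 + 254.6 = 242.7042
M3: Pc = R·M3+t = (-0.07038, -0.02837, +0.36164); u = 816.0·(-0.07038)/0.36164 + 312.0 = 153.2004, v = 601.8·(-0.02837)/0.36164 + 254.6 = 207.3921

c0=(143.97, 441.68) c1=(488.55, 464.17) c2=(585.95, 242.70) c3=(153.20, 207.39)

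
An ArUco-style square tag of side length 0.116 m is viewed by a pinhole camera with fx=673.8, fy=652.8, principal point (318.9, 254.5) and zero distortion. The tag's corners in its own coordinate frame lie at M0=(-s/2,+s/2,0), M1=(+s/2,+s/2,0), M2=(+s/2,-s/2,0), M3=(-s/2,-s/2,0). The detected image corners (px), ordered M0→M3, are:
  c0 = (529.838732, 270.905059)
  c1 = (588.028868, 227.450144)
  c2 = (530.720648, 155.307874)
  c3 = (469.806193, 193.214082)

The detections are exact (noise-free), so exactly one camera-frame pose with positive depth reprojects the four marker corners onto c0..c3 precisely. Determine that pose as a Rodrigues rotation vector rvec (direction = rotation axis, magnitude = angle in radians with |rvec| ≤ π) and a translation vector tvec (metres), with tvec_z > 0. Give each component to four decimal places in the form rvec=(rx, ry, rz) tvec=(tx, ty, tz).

rvec=(-0.2626, -0.4188, -0.5713) tvec=(0.2551, -0.0545, 0.8130)

Intrinsics K: fx=673.8, fy=652.8, cx=318.9, cy=254.5
Marker side s = 0.116 m; corners in marker frame (Z=0):
  M0 = (-0.0580, +0.0580, 0)
  M1 = (+0.0580, +0.0580, 0)
  M2 = (+0.0580, -0.0580, 0)
  M3 = (-0.0580, -0.0580, 0)
Detected image corners:
  c0 = (529.838732, 270.905059) px
  c1 = (588.028868, 227.450144) px
  c2 = (530.720648, 155.307874) px
  c3 = (469.806193, 193.214082) px
Planar DLT: solve 8×8 A·h = b for H (H[2,2]=1):
  H  [+807.66514 +424.43483 +530.29781]
  H  [-232.87750 +612.69439 +210.73183]
  H  [+0.55548 -0.15288 +1.00000]
B = K⁻¹H; ‖b₁‖=1.229996, ‖b₂‖=1.229996; λ = 2/(‖b₁‖+‖b₂‖) = 0.813011, sign → tz>0 ⇒ λ=+0.813011
r₁ = λ·B[:,0] = (+0.76079,-0.46609,+0.45161); r₂ = λ·B[:,1] = (+0.57095,+0.81152,-0.12429)
r₃ = r₁×r₂ = (-0.30856,+0.35241,+0.88352); SVD([r₁ r₂ r₃]) → R = UVᵀ:
  R  [+0.76079 +0.57095 -0.30856]
  R  [-0.46609 +0.81152 +0.35241]
  R  [+0.45161 -0.12429 +0.88352]
t = (+0.25507, -0.05451, +0.81301) m
tr R = 2.455830; θ = arccos((tr R − 1)/2) = 0.755520 rad = 43.288°
axis k = ((R−Rᵀ)₃₂, (R−Rᵀ)₁₃, (R−Rᵀ)₂₁) / (2 sinθ) = (-0.347620, -0.554324, -0.756231)
rvec = θ·k = (-0.262634, -0.418803, -0.571348)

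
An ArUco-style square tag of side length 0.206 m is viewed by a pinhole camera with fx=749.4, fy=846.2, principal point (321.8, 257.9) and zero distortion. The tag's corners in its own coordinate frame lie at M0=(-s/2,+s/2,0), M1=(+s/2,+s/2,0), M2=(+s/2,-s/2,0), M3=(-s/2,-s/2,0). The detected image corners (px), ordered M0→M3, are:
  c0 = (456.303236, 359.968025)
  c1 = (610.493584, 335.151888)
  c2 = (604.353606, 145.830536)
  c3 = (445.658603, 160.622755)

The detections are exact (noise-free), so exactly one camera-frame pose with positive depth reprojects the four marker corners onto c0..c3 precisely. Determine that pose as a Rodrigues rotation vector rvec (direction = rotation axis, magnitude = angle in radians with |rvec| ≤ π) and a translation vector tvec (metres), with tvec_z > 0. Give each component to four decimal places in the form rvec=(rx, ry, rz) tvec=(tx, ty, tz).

Intrinsics K: fx=749.4, fy=846.2, cx=321.8, cy=257.9
Marker side s = 0.206 m; corners in marker frame (Z=0):
  M0 = (-0.1030, +0.1030, 0)
  M1 = (+0.1030, +0.1030, 0)
  M2 = (+0.1030, -0.1030, 0)
  M3 = (-0.1030, -0.1030, 0)
Detected image corners:
  c0 = (456.303236, 359.968025) px
  c1 = (610.493584, 335.151888) px
  c2 = (604.353606, 145.830536) px
  c3 = (445.658603, 160.622755) px
Planar DLT: solve 8×8 A·h = b for H (H[2,2]=1):
  H  [+898.57455 +106.94190 +531.37711]
  H  [-30.54838 +974.17015 +251.38247]
  H  [+0.26320 +0.12566 +1.00000]
B = K⁻¹H; ‖b₁‖=1.123513, ‖b₂‖=1.123513; λ = 2/(‖b₁‖+‖b₂‖) = 0.890065, sign → tz>0 ⇒ λ=+0.890065
r₁ = λ·B[:,0] = (+0.96664,-0.10353,+0.23426); r₂ = λ·B[:,1] = (+0.07899,+0.99058,+0.11184)
r₃ = r₁×r₂ = (-0.24364,-0.08961,+0.96572); SVD([r₁ r₂ r₃]) → R = UVᵀ:
  R  [+0.96664 +0.07899 -0.24364]
  R  [-0.10353 +0.99058 -0.08961]
  R  [+0.23426 +0.11184 +0.96572]
t = (+0.24892, -0.00686, +0.89006) m
tr R = 2.922944; θ = arccos((tr R − 1)/2) = 0.278489 rad = 15.956°
axis k = ((R−Rᵀ)₃₂, (R−Rᵀ)₁₃, (R−Rᵀ)₂₁) / (2 sinθ) = (+0.366410, -0.869219, -0.331968)
rvec = θ·k = (+0.102041, -0.242068, -0.092449)

rvec=(0.1020, -0.2421, -0.0924) tvec=(0.2489, -0.0069, 0.8901)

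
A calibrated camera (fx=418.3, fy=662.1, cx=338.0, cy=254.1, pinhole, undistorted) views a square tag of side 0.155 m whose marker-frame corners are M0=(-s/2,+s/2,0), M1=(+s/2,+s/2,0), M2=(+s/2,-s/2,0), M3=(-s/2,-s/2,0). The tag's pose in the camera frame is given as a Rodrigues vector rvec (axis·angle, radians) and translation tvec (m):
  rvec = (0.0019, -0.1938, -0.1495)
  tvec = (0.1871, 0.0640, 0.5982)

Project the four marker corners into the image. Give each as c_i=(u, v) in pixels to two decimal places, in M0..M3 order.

c0=(426.27, 426.39) c1=(524.40, 393.30) c2=(509.50, 227.99) c3=(410.19, 252.79)

Intrinsics K: fx=418.3, fy=662.1, cx=338.0, cy=254.1
Marker side s = 0.155 m; corners in marker frame (Z=0):
  M0 = (-0.0775, +0.0775, 0)
  M1 = (+0.0775, +0.0775, 0)
  M2 = (+0.0775, -0.0775, 0)
  M3 = (-0.0775, -0.0775, 0)
rvec = (0.0019, -0.1938, -0.1495), |rvec| = θ = 0.24477 rad = 14.024°
Rodrigues: sinθ=0.24233, 1−cosθ=0.02981; R = I + sinθ·[k]× + (1−cosθ)·[k]×²:
    [+0.97019 +0.14783 -0.19201]
    [-0.14819 +0.98888 +0.01253]
    [+0.19173 +0.01630 +0.98131]
t = (0.1871, 0.0640, 0.5982) m
M0: Pc = R·M0+t = (+0.12337, +0.15212, +0.58460); u = 418.3·(+0.12337)/0.58460 + 338.0 = 426.2722, v = 662.1·(+0.15212)/0.58460 + 254.1 = 426.3889
M1: Pc = R·M1+t = (+0.27375, +0.12915, +0.61432); u = 418.3·(+0.27375)/0.61432 + 338.0 = 524.3979, v = 662.1·(+0.12915)/0.61432 + 254.1 = 393.2977
M2: Pc = R·M2+t = (+0.25083, -0.02412, +0.61180); u = 418.3·(+0.25083)/0.61180 + 338.0 = 509.5009, v = 662.1·(-0.02412)/0.61180 + 254.1 = 227.9933
M3: Pc = R·M3+t = (+0.10045, -0.00115, +0.58208); u = 418.3·(+0.10045)/0.58208 + 338.0 = 410.1889, v = 662.1·(-0.00115)/0.58208 + 254.1 = 252.7885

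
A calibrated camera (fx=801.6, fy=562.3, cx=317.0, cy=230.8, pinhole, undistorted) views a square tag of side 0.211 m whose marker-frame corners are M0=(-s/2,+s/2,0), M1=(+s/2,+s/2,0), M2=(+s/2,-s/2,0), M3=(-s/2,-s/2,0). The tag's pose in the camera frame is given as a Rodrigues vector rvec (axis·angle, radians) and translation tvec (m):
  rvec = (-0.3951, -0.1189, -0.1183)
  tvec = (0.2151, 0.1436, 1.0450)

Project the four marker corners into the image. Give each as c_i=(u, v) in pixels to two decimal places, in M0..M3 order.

c0=(418.63, 372.65) c1=(579.26, 357.94) c2=(539.12, 249.87) c3=(389.30, 260.54)

Intrinsics K: fx=801.6, fy=562.3, cx=317.0, cy=230.8
Marker side s = 0.211 m; corners in marker frame (Z=0):
  M0 = (-0.1055, +0.1055, 0)
  M1 = (+0.1055, +0.1055, 0)
  M2 = (+0.1055, -0.1055, 0)
  M3 = (-0.1055, -0.1055, 0)
rvec = (-0.3951, -0.1189, -0.1183), |rvec| = θ = 0.42923 rad = 24.593°
Rodrigues: sinθ=0.41617, 1−cosθ=0.09071; R = I + sinθ·[k]× + (1−cosθ)·[k]×²:
    [+0.98615 +0.13783 -0.09227]
    [-0.09157 +0.91625 +0.39000]
    [+0.13830 -0.37615 +0.91618]
t = (0.2151, 0.1436, 1.0450) m
M0: Pc = R·M0+t = (+0.12560, +0.24992, +0.99073); u = 801.6·(+0.12560)/0.99073 + 317.0 = 418.6255, v = 562.3·(+0.24992)/0.99073 + 230.8 = 372.6483
M1: Pc = R·M1+t = (+0.33368, +0.23060, +1.01991); u = 801.6·(+0.33368)/1.01991 + 317.0 = 579.2573, v = 562.3·(+0.23060)/1.01991 + 230.8 = 357.9376
M2: Pc = R·M2+t = (+0.30460, +0.03728, +1.09927); u = 801.6·(+0.30460)/1.09927 + 317.0 = 539.1150, v = 562.3·(+0.03728)/1.09927 + 230.8 = 249.8669
M3: Pc = R·M3+t = (+0.09652, +0.05660, +1.07009); u = 801.6·(+0.09652)/1.07009 + 317.0 = 389.3026, v = 562.3·(+0.05660)/1.07009 + 230.8 = 260.5396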